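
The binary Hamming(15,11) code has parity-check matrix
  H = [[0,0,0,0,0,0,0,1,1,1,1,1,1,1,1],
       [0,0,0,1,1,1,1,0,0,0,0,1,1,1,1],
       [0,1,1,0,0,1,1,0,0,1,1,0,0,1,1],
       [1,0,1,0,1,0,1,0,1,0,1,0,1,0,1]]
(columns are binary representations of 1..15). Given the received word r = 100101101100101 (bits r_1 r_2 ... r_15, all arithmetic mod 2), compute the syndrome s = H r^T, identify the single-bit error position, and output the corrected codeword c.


s = (0, 1, 0, 1)^T, error position = 5, corrected codeword c = 100111101100101

Compute s = H r^T mod 2 one row at a time:
  s_1 = 0 + 1 + 1 + 0 + 0 + 1 + 0 + 1 = 4 ≡ 0 (mod 2).
  s_2 = 1 + 0 + 1 + 1 + 0 + 1 + 0 + 1 = 5 ≡ 1 (mod 2).
  s_3 = 0 + 0 + 1 + 1 + 1 + 0 + 0 + 1 = 4 ≡ 0 (mod 2).
  s_4 = 1 + 0 + 0 + 1 + 1 + 0 + 1 + 1 = 5 ≡ 1 (mod 2).
s = (0, 1, 0, 1)^T — this equals column 5 of H (binary 0101), so error is at position 5.
Correct: flip bit 5 of r = 100101101100101 to get c = 100111101100101.


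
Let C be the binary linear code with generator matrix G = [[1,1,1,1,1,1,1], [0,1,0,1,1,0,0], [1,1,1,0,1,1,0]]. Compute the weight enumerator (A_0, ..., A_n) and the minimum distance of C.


Weight distribution: A_0 = 1, A_2 = 1, A_3 = 2, A_4 = 2, A_5 = 1, A_7 = 1. Minimum distance d = 2.

Enumerate all 2^3 = 8 messages m ∈ F_2^3.
For each, compute codeword c = mG in F_2^7, then tally its weight.
  m = 000 → c = 0000000, weight = 0.
  m = 100 → c = 1111111, weight = 7.
  m = 010 → c = 0101100, weight = 3.
  m = 110 → c = 1010011, weight = 4.
  m = 001 → c = 1110110, weight = 5.
  m = 101 → c = 0001001, weight = 2.
  m = 011 → c = 1011010, weight = 4.
  m = 111 → c = 0100101, weight = 3.
Tally weights:
  weight 0: 1 codewords.
  weight 2: 1 codewords.
  weight 3: 2 codewords.
  weight 4: 2 codewords.
  weight 5: 1 codewords.
  weight 7: 1 codewords.
Minimum distance d = smallest w > 0 with A_w > 0 = 2.
Sanity: Σ A_w = 8 = 2^3 = 8 ✓.


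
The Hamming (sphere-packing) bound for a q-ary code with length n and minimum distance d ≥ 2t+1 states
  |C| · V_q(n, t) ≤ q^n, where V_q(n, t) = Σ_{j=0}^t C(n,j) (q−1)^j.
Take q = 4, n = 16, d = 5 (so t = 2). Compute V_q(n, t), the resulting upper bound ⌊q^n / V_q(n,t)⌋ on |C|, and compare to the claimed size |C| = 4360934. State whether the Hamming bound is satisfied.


V_q(n, t) = 1129, q^n = 4294967296, Hamming bound = 3804222, |C| = 4360934 > bound (violated).

Step 1: Compute V_q(n, t) = Σ_{j=0}^2 C(n, j) (q−1)^j.
  j = 0: C(16,0)·(3)^0 = 1·1 = 1.
  j = 1: C(16,1)·(3)^1 = 16·3 = 48.
  j = 2: C(16,2)·(3)^2 = 120·9 = 1080.
  V_q(n, t) = 1 + 48 + 1080 = 1129.
Step 2: q^n = 4^16 = 4294967296.
Step 3: Hamming bound ⌊q^n / V_q(n,t)⌋ = ⌊4294967296/1129⌋ = 3804222.
Step 4: Compare |C| = 4360934 to 3804222: violated.
The claimed |C| lies above the Hamming bound, so no 4-ary code of length 16 with d ≥ 5 can have 4360934 codewords.


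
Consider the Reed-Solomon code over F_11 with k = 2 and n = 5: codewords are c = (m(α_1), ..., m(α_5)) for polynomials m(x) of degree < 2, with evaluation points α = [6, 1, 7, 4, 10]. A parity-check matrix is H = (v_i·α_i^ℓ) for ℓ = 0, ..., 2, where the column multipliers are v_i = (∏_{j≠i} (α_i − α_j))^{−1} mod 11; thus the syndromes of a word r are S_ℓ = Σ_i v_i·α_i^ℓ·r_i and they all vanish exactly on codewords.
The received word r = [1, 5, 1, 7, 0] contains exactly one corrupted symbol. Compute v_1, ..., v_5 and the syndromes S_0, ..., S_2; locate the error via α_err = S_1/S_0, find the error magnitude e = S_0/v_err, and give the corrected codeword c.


S = (3, 10, 4), error at position 3, error magnitude e = 3, c = [1, 5, 9, 7, 0].

Step 1: column multipliers v_i = (∏_{j≠i}(α_i − α_j))^{−1} mod 11.
  i = 1 (α = 6): (6−1)(6−7)(6−4)(6−10) = 5·(−1)·2·(−4) = 40 ≡ 7, so v_1 = 7^{−1} = 8 (mod 11).
  i = 2 (α = 1): (1−6)(1−7)(1−4)(1−10) = (−5)·(−6)·(−3)·(−9) = 810 ≡ 7, so v_2 = 7^{−1} = 8 (mod 11).
  i = 3 (α = 7): (7−6)(7−1)(7−4)(7−10) = 1·6·3·(−3) = −54 ≡ 1, so v_3 = 1^{−1} = 1 (mod 11).
  i = 4 (α = 4): (4−6)(4−1)(4−7)(4−10) = (−2)·3·(−3)·(−6) = −108 ≡ 2, so v_4 = 2^{−1} = 6 (mod 11).
  i = 5 (α = 10): (10−6)(10−1)(10−7)(10−4) = 4·9·3·6 = 648 ≡ 10, so v_5 = 10^{−1} = 10 (mod 11).
  v = [8, 8, 1, 6, 10].
Step 2: syndromes of r = [1, 5, 1, 7, 0] (all sums mod 11).
  S_0 = Σ v_i r_i = 8·1 + 8·5 + 1·1 + 6·7 + 10·0 = 91 ≡ 3.
  S_1 = Σ v_i α_i r_i = 8·6·1 + 8·1·5 + 1·7·1 + 6·4·7 + 10·10·0 = 263 ≡ 10.
  α_i^2 mod 11 = [3, 1, 5, 5, 1].
  S_2 = Σ v_i α_i^2 r_i = 8·3·1 + 8·1·5 + 1·5·1 + 6·5·7 + 10·1·0 = 279 ≡ 4.
  S = (3, 10, 4) ≠ 0, so r is not a codeword (an error is present).
Step 3: locate the error. For a single error e at position i, S_ℓ = v_i·e·α_i^ℓ, so α_err = S_1/S_0.
  S_0^{−1} = 3^{−1} = 4 (mod 11), so α_err = 10·4 = 40 ≡ 7 = α_3. Error position i = 3.
  Consistency check: S_2/S_1 = 4·10 = 40 ≡ 7 = α_err ✓ (single-error assumption holds).
Step 4: error magnitude e = S_0/v_3 = S_0·∏_{j≠3}(α_3 − α_j) = 3·1 = 3 ≡ 3 (mod 11).
Step 5: correct position 3: c_3 = r_3 − e = 1 − 3 ≡ 9 (mod 11). Hence c = [1, 5, 9, 7, 0].
  Check: interpolating c through the α_i gives m(x) = 8 + 8·x (degree < 2) with m(α_i) = c_i for every i, so c is indeed a codeword.


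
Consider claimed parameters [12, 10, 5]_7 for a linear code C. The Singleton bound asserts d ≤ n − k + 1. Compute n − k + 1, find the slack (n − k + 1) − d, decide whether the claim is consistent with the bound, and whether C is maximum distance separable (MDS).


Singleton RHS = n − k + 1 = 3, slack = -2, bound violated (no such code; not MDS).

Singleton bound: d ≤ n − k + 1.
Here n = 12, k = 10, so n − k + 1 = 3.
Given d = 5, check d ≤ 3: NO.
Slack = (n − k + 1) − d = -2.
The slack is negative: d = 5 exceeds n − k + 1 = 3 by 2, so the Singleton bound is violated and no linear [12, 10, 5]_7 code can exist. In particular it is not MDS (MDS requires d = n − k + 1 exactly).
Description: the claimed parameters are [12, 10, 5]_7; such a code would be impossible (violates the Singleton bound).


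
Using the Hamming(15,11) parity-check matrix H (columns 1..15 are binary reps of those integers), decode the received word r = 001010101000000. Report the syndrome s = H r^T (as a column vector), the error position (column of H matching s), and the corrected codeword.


s = (1, 0, 0, 0)^T, error position = 8, corrected codeword c = 001010111000000

Compute s = H r^T mod 2 one row at a time:
  s_1 = 0 + 1 + 0 + 0 + 0 + 0 + 0 + 0 = 1 ≡ 1 (mod 2).
  s_2 = 0 + 1 + 0 + 1 + 0 + 0 + 0 + 0 = 2 ≡ 0 (mod 2).
  s_3 = 0 + 1 + 0 + 1 + 0 + 0 + 0 + 0 = 2 ≡ 0 (mod 2).
  s_4 = 0 + 1 + 1 + 1 + 1 + 0 + 0 + 0 = 4 ≡ 0 (mod 2).
s = (1, 0, 0, 0)^T — this equals column 8 of H (binary 1000), so error is at position 8.
Correct: flip bit 8 of r = 001010101000000 to get c = 001010111000000.


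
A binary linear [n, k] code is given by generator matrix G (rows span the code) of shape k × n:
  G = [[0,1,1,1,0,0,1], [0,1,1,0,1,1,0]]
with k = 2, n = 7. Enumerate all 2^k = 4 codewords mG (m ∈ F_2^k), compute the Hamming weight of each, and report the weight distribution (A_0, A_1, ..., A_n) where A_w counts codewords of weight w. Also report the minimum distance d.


Weight distribution: A_0 = 1, A_4 = 3. Minimum distance d = 4.

Enumerate all 2^2 = 4 messages m ∈ F_2^2.
For each, compute codeword c = mG in F_2^7, then tally its weight.
  m = 00 → c = 0000000, weight = 0.
  m = 10 → c = 0111001, weight = 4.
  m = 01 → c = 0110110, weight = 4.
  m = 11 → c = 0001111, weight = 4.
Tally weights:
  weight 0: 1 codewords.
  weight 4: 3 codewords.
Minimum distance d = smallest w > 0 with A_w > 0 = 4.
Sanity: Σ A_w = 4 = 2^2 = 4 ✓.


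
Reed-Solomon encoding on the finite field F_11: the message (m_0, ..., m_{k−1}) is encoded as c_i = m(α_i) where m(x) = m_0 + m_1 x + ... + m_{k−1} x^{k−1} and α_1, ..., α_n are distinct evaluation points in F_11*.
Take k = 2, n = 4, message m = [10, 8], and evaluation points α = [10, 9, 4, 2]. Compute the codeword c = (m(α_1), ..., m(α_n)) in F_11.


c = [2, 5, 9, 4]

Message polynomial: m(x) = 10 + 8·x (mod 11).
For each evaluation point α_i, compute m(α_i) mod 11:
  α_1 = 10: Horner steps 8 → 2, so m(10) = 2.
  α_2 = 9: Horner steps 8 → 5, so m(9) = 5.
  α_3 = 4: Horner steps 8 → 9, so m(4) = 9.
  α_4 = 2: Horner steps 8 → 4, so m(2) = 4.
Codeword c = [2, 5, 9, 4] ∈ F_11^4.


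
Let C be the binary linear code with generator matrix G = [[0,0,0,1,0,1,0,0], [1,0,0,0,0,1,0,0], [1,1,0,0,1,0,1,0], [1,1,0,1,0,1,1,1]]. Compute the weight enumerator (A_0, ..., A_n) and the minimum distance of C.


Weight distribution: A_0 = 1, A_2 = 4, A_4 = 9, A_6 = 2. Minimum distance d = 2.

Enumerate all 2^4 = 16 messages m ∈ F_2^4.
For each, compute codeword c = mG in F_2^8, then tally its weight.
  m = 0000 → c = 00000000, weight = 0.
  m = 1000 → c = 00010100, weight = 2.
  m = 0100 → c = 10000100, weight = 2.
  m = 1100 → c = 10010000, weight = 2.
  m = 0010 → c = 11001010, weight = 4.
  m = 1010 → c = 11011110, weight = 6.
  m = 0110 → c = 01001110, weight = 4.
  m = 1110 → c = 01011010, weight = 4.
  m = 0001 → c = 11010111, weight = 6.
  m = 1001 → c = 11000011, weight = 4.
  m = 0101 → c = 01010011, weight = 4.
  m = 1101 → c = 01000111, weight = 4.
  m = 0011 → c = 00011101, weight = 4.
  m = 1011 → c = 00001001, weight = 2.
  m = 0111 → c = 10011001, weight = 4.
  m = 1111 → c = 10001101, weight = 4.
Tally weights:
  weight 0: 1 codewords.
  weight 2: 4 codewords.
  weight 4: 9 codewords.
  weight 6: 2 codewords.
Minimum distance d = smallest w > 0 with A_w > 0 = 2.
Sanity: Σ A_w = 16 = 2^4 = 16 ✓.


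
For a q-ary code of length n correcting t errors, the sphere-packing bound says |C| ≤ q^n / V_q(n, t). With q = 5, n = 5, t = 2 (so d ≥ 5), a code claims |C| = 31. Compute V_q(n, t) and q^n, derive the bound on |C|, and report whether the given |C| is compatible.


V_q(n, t) = 181, q^n = 3125, Hamming bound = 17, |C| = 31 > bound (violated).

Step 1: Compute V_q(n, t) = Σ_{j=0}^2 C(n, j) (q−1)^j.
  j = 0: C(5,0)·(4)^0 = 1·1 = 1.
  j = 1: C(5,1)·(4)^1 = 5·4 = 20.
  j = 2: C(5,2)·(4)^2 = 10·16 = 160.
  V_q(n, t) = 1 + 20 + 160 = 181.
Step 2: q^n = 5^5 = 3125.
Step 3: Hamming bound ⌊q^n / V_q(n,t)⌋ = ⌊3125/181⌋ = 17.
Step 4: Compare |C| = 31 to 17: violated.
The claimed |C| lies above the Hamming bound, so no 5-ary code of length 5 with d ≥ 5 can have 31 codewords.


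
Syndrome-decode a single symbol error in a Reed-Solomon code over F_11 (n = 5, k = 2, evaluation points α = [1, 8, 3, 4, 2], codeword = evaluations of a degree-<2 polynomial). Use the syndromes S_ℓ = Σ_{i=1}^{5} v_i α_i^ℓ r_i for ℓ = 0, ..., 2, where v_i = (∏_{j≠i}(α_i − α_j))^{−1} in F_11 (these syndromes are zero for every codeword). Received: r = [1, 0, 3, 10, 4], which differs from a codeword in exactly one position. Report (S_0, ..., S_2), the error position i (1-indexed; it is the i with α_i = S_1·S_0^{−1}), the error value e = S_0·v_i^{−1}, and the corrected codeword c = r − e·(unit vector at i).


S = (4, 1, 3), error at position 3, error magnitude e = 7, c = [1, 0, 7, 10, 4].

Step 1: column multipliers v_i = (∏_{j≠i}(α_i − α_j))^{−1} mod 11.
  i = 1 (α = 1): (1−8)(1−3)(1−4)(1−2) = (−7)·(−2)·(−3)·(−1) = 42 ≡ 9, so v_1 = 9^{−1} = 5 (mod 11).
  i = 2 (α = 8): (8−1)(8−3)(8−4)(8−2) = 7·5·4·6 = 840 ≡ 4, so v_2 = 4^{−1} = 3 (mod 11).
  i = 3 (α = 3): (3−1)(3−8)(3−4)(3−2) = 2·(−5)·(−1)·1 = 10 ≡ 10, so v_3 = 10^{−1} = 10 (mod 11).
  i = 4 (α = 4): (4−1)(4−8)(4−3)(4−2) = 3·(−4)·1·2 = −24 ≡ 9, so v_4 = 9^{−1} = 5 (mod 11).
  i = 5 (α = 2): (2−1)(2−8)(2−3)(2−4) = 1·(−6)·(−1)·(−2) = −12 ≡ 10, so v_5 = 10^{−1} = 10 (mod 11).
  v = [5, 3, 10, 5, 10].
Step 2: syndromes of r = [1, 0, 3, 10, 4] (all sums mod 11).
  S_0 = Σ v_i r_i = 5·1 + 3·0 + 10·3 + 5·10 + 10·4 = 125 ≡ 4.
  S_1 = Σ v_i α_i r_i = 5·1·1 + 3·8·0 + 10·3·3 + 5·4·10 + 10·2·4 = 375 ≡ 1.
  α_i^2 mod 11 = [1, 9, 9, 5, 4].
  S_2 = Σ v_i α_i^2 r_i = 5·1·1 + 3·9·0 + 10·9·3 + 5·5·10 + 10·4·4 = 685 ≡ 3.
  S = (4, 1, 3) ≠ 0, so r is not a codeword (an error is present).
Step 3: locate the error. For a single error e at position i, S_ℓ = v_i·e·α_i^ℓ, so α_err = S_1/S_0.
  S_0^{−1} = 4^{−1} = 3 (mod 11), so α_err = 1·3 = 3 ≡ 3 = α_3. Error position i = 3.
  Consistency check: S_2/S_1 = 3·1 = 3 ≡ 3 = α_err ✓ (single-error assumption holds).
Step 4: error magnitude e = S_0/v_3 = S_0·∏_{j≠3}(α_3 − α_j) = 4·10 = 40 ≡ 7 (mod 11).
Step 5: correct position 3: c_3 = r_3 − e = 3 − 7 ≡ 7 (mod 11). Hence c = [1, 0, 7, 10, 4].
  Check: interpolating c through the α_i gives m(x) = 9 + 3·x (degree < 2) with m(α_i) = c_i for every i, so c is indeed a codeword.


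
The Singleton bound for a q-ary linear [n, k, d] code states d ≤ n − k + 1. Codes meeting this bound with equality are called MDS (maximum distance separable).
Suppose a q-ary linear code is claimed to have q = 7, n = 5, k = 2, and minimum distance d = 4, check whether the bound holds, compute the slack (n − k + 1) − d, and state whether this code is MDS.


Singleton RHS = n − k + 1 = 4, slack = 0, bound satisfied, MDS.

Singleton bound: d ≤ n − k + 1.
Here n = 5, k = 2, so n − k + 1 = 4.
Given d = 4, check d ≤ 4: YES.
Slack = (n − k + 1) − d = 0.
The code is MDS (slack = 0).
Description: the claimed parameters are [5, 2, 4]_7; such a code would be MDS (meets Singleton bound).


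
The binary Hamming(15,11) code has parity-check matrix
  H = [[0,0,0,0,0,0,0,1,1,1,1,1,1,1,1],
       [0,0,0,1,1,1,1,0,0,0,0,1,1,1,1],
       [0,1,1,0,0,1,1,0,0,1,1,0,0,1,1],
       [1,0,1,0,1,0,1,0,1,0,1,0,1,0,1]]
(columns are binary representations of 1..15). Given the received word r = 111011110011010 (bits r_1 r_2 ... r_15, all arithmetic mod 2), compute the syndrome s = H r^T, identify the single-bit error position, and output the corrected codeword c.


s = (0, 1, 0, 1)^T, error position = 5, corrected codeword c = 111001110011010

Compute s = H r^T mod 2 one row at a time:
  s_1 = 1 + 0 + 0 + 1 + 1 + 0 + 1 + 0 = 4 ≡ 0 (mod 2).
  s_2 = 0 + 1 + 1 + 1 + 1 + 0 + 1 + 0 = 5 ≡ 1 (mod 2).
  s_3 = 1 + 1 + 1 + 1 + 0 + 1 + 1 + 0 = 6 ≡ 0 (mod 2).
  s_4 = 1 + 1 + 1 + 1 + 0 + 1 + 0 + 0 = 5 ≡ 1 (mod 2).
s = (0, 1, 0, 1)^T — this equals column 5 of H (binary 0101), so error is at position 5.
Correct: flip bit 5 of r = 111011110011010 to get c = 111001110011010.


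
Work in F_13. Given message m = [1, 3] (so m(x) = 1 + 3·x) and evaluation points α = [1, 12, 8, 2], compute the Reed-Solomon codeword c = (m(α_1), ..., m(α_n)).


c = [4, 11, 12, 7]

Message polynomial: m(x) = 1 + 3·x (mod 13).
For each evaluation point α_i, compute m(α_i) mod 13:
  α_1 = 1: Horner steps 3 → 4, so m(1) = 4.
  α_2 = 12: Horner steps 3 → 11, so m(12) = 11.
  α_3 = 8: Horner steps 3 → 12, so m(8) = 12.
  α_4 = 2: Horner steps 3 → 7, so m(2) = 7.
Codeword c = [4, 11, 12, 7] ∈ F_13^4.


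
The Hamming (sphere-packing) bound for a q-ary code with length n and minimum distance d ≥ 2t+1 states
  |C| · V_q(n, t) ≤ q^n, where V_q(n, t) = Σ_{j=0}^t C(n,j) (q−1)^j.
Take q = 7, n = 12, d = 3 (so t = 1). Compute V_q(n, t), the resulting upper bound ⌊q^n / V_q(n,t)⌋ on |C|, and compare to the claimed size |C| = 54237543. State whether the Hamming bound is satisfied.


V_q(n, t) = 73, q^n = 13841287201, Hamming bound = 189606673, |C| = 54237543 ≤ bound (satisfied).

Step 1: Compute V_q(n, t) = Σ_{j=0}^1 C(n, j) (q−1)^j.
  j = 0: C(12,0)·(6)^0 = 1·1 = 1.
  j = 1: C(12,1)·(6)^1 = 12·6 = 72.
  V_q(n, t) = 1 + 72 = 73.
Step 2: q^n = 7^12 = 13841287201.
Step 3: Hamming bound ⌊q^n / V_q(n,t)⌋ = ⌊13841287201/73⌋ = 189606673.
Step 4: Compare |C| = 54237543 to 189606673: satisfied.
The claimed |C| lies below the Hamming bound.


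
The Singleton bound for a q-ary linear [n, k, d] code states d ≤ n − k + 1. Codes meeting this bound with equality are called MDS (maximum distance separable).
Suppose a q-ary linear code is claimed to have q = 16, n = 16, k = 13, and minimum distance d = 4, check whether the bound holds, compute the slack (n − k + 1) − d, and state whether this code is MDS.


Singleton RHS = n − k + 1 = 4, slack = 0, bound satisfied, MDS.

Singleton bound: d ≤ n − k + 1.
Here n = 16, k = 13, so n − k + 1 = 4.
Given d = 4, check d ≤ 4: YES.
Slack = (n − k + 1) − d = 0.
The code is MDS (slack = 0).
Description: the claimed parameters are [16, 13, 4]_16; such a code would be MDS (meets Singleton bound).


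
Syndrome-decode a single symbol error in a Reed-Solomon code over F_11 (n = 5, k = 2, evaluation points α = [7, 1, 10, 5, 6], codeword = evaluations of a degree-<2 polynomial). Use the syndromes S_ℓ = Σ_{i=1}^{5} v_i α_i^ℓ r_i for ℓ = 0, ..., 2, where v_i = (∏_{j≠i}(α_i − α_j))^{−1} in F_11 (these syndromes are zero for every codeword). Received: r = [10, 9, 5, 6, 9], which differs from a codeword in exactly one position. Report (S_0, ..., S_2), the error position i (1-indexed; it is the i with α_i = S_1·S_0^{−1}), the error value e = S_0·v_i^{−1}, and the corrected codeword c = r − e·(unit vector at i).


S = (5, 8, 4), error at position 5, error magnitude e = 1, c = [10, 9, 5, 6, 8].

Step 1: column multipliers v_i = (∏_{j≠i}(α_i − α_j))^{−1} mod 11.
  i = 1 (α = 7): (7−1)(7−10)(7−5)(7−6) = 6·(−3)·2·1 = −36 ≡ 8, so v_1 = 8^{−1} = 7 (mod 11).
  i = 2 (α = 1): (1−7)(1−10)(1−5)(1−6) = (−6)·(−9)·(−4)·(−5) = 1080 ≡ 2, so v_2 = 2^{−1} = 6 (mod 11).
  i = 3 (α = 10): (10−7)(10−1)(10−5)(10−6) = 3·9·5·4 = 540 ≡ 1, so v_3 = 1^{−1} = 1 (mod 11).
  i = 4 (α = 5): (5−7)(5−1)(5−10)(5−6) = (−2)·4·(−5)·(−1) = −40 ≡ 4, so v_4 = 4^{−1} = 3 (mod 11).
  i = 5 (α = 6): (6−7)(6−1)(6−10)(6−5) = (−1)·5·(−4)·1 = 20 ≡ 9, so v_5 = 9^{−1} = 5 (mod 11).
  v = [7, 6, 1, 3, 5].
Step 2: syndromes of r = [10, 9, 5, 6, 9] (all sums mod 11).
  S_0 = Σ v_i r_i = 7·10 + 6·9 + 1·5 + 3·6 + 5·9 = 192 ≡ 5.
  S_1 = Σ v_i α_i r_i = 7·7·10 + 6·1·9 + 1·10·5 + 3·5·6 + 5·6·9 = 954 ≡ 8.
  α_i^2 mod 11 = [5, 1, 1, 3, 3].
  S_2 = Σ v_i α_i^2 r_i = 7·5·10 + 6·1·9 + 1·1·5 + 3·3·6 + 5·3·9 = 598 ≡ 4.
  S = (5, 8, 4) ≠ 0, so r is not a codeword (an error is present).
Step 3: locate the error. For a single error e at position i, S_ℓ = v_i·e·α_i^ℓ, so α_err = S_1/S_0.
  S_0^{−1} = 5^{−1} = 9 (mod 11), so α_err = 8·9 = 72 ≡ 6 = α_5. Error position i = 5.
  Consistency check: S_2/S_1 = 4·7 = 28 ≡ 6 = α_err ✓ (single-error assumption holds).
Step 4: error magnitude e = S_0/v_5 = S_0·∏_{j≠5}(α_5 − α_j) = 5·9 = 45 ≡ 1 (mod 11).
Step 5: correct position 5: c_5 = r_5 − e = 9 − 1 ≡ 8 (mod 11). Hence c = [10, 9, 5, 6, 8].
  Check: interpolating c through the α_i gives m(x) = 7 + 2·x (degree < 2) with m(α_i) = c_i for every i, so c is indeed a codeword.


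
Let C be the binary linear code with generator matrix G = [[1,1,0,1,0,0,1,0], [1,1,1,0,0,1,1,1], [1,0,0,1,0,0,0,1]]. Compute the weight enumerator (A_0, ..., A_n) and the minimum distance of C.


Weight distribution: A_0 = 1, A_3 = 3, A_4 = 2, A_5 = 1, A_6 = 1. Minimum distance d = 3.

Enumerate all 2^3 = 8 messages m ∈ F_2^3.
For each, compute codeword c = mG in F_2^8, then tally its weight.
  m = 000 → c = 00000000, weight = 0.
  m = 100 → c = 11010010, weight = 4.
  m = 010 → c = 11100111, weight = 6.
  m = 110 → c = 00110101, weight = 4.
  m = 001 → c = 10010001, weight = 3.
  m = 101 → c = 01000011, weight = 3.
  m = 011 → c = 01110110, weight = 5.
  m = 111 → c = 10100100, weight = 3.
Tally weights:
  weight 0: 1 codewords.
  weight 3: 3 codewords.
  weight 4: 2 codewords.
  weight 5: 1 codewords.
  weight 6: 1 codewords.
Minimum distance d = smallest w > 0 with A_w > 0 = 3.
Sanity: Σ A_w = 8 = 2^3 = 8 ✓.


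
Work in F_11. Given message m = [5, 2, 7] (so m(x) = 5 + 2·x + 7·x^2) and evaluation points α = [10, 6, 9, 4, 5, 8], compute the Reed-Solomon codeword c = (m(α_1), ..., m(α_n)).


c = [10, 5, 7, 4, 3, 7]

Message polynomial: m(x) = 5 + 2·x + 7·x^2 (mod 11).
For each evaluation point α_i, compute m(α_i) mod 11:
  α_1 = 10: Horner steps 7 → 6 → 10, so m(10) = 10.
  α_2 = 6: Horner steps 7 → 0 → 5, so m(6) = 5.
  α_3 = 9: Horner steps 7 → 10 → 7, so m(9) = 7.
  α_4 = 4: Horner steps 7 → 8 → 4, so m(4) = 4.
  α_5 = 5: Horner steps 7 → 4 → 3, so m(5) = 3.
  α_6 = 8: Horner steps 7 → 3 → 7, so m(8) = 7.
Codeword c = [10, 5, 7, 4, 3, 7] ∈ F_11^6.


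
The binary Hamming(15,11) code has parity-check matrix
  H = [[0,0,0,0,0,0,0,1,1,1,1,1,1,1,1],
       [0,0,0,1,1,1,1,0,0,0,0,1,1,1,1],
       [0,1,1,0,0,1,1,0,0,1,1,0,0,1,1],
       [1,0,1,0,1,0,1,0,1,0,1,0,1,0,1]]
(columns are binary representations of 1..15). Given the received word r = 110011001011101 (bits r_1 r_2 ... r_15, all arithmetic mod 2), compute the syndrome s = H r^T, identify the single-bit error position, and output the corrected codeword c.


s = (1, 1, 0, 0)^T, error position = 12, corrected codeword c = 110011001010101

Compute s = H r^T mod 2 one row at a time:
  s_1 = 0 + 1 + 0 + 1 + 1 + 1 + 0 + 1 = 5 ≡ 1 (mod 2).
  s_2 = 0 + 1 + 1 + 0 + 1 + 1 + 0 + 1 = 5 ≡ 1 (mod 2).
  s_3 = 1 + 0 + 1 + 0 + 0 + 1 + 0 + 1 = 4 ≡ 0 (mod 2).
  s_4 = 1 + 0 + 1 + 0 + 1 + 1 + 1 + 1 = 6 ≡ 0 (mod 2).
s = (1, 1, 0, 0)^T — this equals column 12 of H (binary 1100), so error is at position 12.
Correct: flip bit 12 of r = 110011001011101 to get c = 110011001010101.


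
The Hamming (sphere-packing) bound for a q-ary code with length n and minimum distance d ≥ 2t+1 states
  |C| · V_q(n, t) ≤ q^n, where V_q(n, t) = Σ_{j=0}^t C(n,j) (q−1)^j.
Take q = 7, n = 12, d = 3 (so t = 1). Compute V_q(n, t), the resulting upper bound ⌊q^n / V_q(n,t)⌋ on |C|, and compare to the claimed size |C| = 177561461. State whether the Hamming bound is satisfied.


V_q(n, t) = 73, q^n = 13841287201, Hamming bound = 189606673, |C| = 177561461 ≤ bound (satisfied).

Step 1: Compute V_q(n, t) = Σ_{j=0}^1 C(n, j) (q−1)^j.
  j = 0: C(12,0)·(6)^0 = 1·1 = 1.
  j = 1: C(12,1)·(6)^1 = 12·6 = 72.
  V_q(n, t) = 1 + 72 = 73.
Step 2: q^n = 7^12 = 13841287201.
Step 3: Hamming bound ⌊q^n / V_q(n,t)⌋ = ⌊13841287201/73⌋ = 189606673.
Step 4: Compare |C| = 177561461 to 189606673: satisfied.
The claimed |C| lies below the Hamming bound.


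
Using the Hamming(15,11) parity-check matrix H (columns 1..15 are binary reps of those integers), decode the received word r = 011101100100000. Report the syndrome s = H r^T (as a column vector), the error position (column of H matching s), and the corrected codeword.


s = (1, 1, 1, 0)^T, error position = 14, corrected codeword c = 011101100100010

Compute s = H r^T mod 2 one row at a time:
  s_1 = 0 + 0 + 1 + 0 + 0 + 0 + 0 + 0 = 1 ≡ 1 (mod 2).
  s_2 = 1 + 0 + 1 + 1 + 0 + 0 + 0 + 0 = 3 ≡ 1 (mod 2).
  s_3 = 1 + 1 + 1 + 1 + 1 + 0 + 0 + 0 = 5 ≡ 1 (mod 2).
  s_4 = 0 + 1 + 0 + 1 + 0 + 0 + 0 + 0 = 2 ≡ 0 (mod 2).
s = (1, 1, 1, 0)^T — this equals column 14 of H (binary 1110), so error is at position 14.
Correct: flip bit 14 of r = 011101100100000 to get c = 011101100100010.


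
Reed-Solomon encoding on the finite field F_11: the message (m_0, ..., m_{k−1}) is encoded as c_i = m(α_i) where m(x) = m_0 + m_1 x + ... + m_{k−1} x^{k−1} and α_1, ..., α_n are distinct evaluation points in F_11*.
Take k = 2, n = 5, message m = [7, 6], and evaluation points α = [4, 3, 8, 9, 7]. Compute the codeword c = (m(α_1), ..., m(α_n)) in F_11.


c = [9, 3, 0, 6, 5]

Message polynomial: m(x) = 7 + 6·x (mod 11).
For each evaluation point α_i, compute m(α_i) mod 11:
  α_1 = 4: Horner steps 6 → 9, so m(4) = 9.
  α_2 = 3: Horner steps 6 → 3, so m(3) = 3.
  α_3 = 8: Horner steps 6 → 0, so m(8) = 0.
  α_4 = 9: Horner steps 6 → 6, so m(9) = 6.
  α_5 = 7: Horner steps 6 → 5, so m(7) = 5.
Codeword c = [9, 3, 0, 6, 5] ∈ F_11^5.


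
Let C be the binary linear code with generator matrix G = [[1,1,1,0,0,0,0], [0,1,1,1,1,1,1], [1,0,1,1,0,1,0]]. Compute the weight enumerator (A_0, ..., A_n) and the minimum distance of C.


Weight distribution: A_0 = 1, A_3 = 3, A_4 = 2, A_5 = 1, A_6 = 1. Minimum distance d = 3.

Enumerate all 2^3 = 8 messages m ∈ F_2^3.
For each, compute codeword c = mG in F_2^7, then tally its weight.
  m = 000 → c = 0000000, weight = 0.
  m = 100 → c = 1110000, weight = 3.
  m = 010 → c = 0111111, weight = 6.
  m = 110 → c = 1001111, weight = 5.
  m = 001 → c = 1011010, weight = 4.
  m = 101 → c = 0101010, weight = 3.
  m = 011 → c = 1100101, weight = 4.
  m = 111 → c = 0010101, weight = 3.
Tally weights:
  weight 0: 1 codewords.
  weight 3: 3 codewords.
  weight 4: 2 codewords.
  weight 5: 1 codewords.
  weight 6: 1 codewords.
Minimum distance d = smallest w > 0 with A_w > 0 = 3.
Sanity: Σ A_w = 8 = 2^3 = 8 ✓.


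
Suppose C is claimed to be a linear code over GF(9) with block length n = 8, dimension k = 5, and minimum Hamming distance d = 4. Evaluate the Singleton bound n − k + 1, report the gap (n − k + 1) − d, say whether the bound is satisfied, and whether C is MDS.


Singleton RHS = n − k + 1 = 4, slack = 0, bound satisfied, MDS.

Singleton bound: d ≤ n − k + 1.
Here n = 8, k = 5, so n − k + 1 = 4.
Given d = 4, check d ≤ 4: YES.
Slack = (n − k + 1) − d = 0.
The code is MDS (slack = 0).
Description: the claimed parameters are [8, 5, 4]_9; such a code would be MDS (meets Singleton bound).


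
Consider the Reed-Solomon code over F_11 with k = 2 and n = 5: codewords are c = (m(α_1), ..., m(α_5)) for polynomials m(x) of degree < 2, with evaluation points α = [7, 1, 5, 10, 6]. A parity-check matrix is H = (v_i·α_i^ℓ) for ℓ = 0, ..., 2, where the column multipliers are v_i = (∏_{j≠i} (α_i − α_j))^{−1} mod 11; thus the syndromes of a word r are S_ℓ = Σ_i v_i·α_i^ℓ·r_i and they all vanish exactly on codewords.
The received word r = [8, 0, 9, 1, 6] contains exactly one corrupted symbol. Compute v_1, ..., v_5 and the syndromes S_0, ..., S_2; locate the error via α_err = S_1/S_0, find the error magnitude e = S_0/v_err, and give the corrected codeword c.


S = (4, 2, 1), error at position 5, error magnitude e = 3, c = [8, 0, 9, 1, 3].

Step 1: column multipliers v_i = (∏_{j≠i}(α_i − α_j))^{−1} mod 11.
  i = 1 (α = 7): (7−1)(7−5)(7−10)(7−6) = 6·2·(−3)·1 = −36 ≡ 8, so v_1 = 8^{−1} = 7 (mod 11).
  i = 2 (α = 1): (1−7)(1−5)(1−10)(1−6) = (−6)·(−4)·(−9)·(−5) = 1080 ≡ 2, so v_2 = 2^{−1} = 6 (mod 11).
  i = 3 (α = 5): (5−7)(5−1)(5−10)(5−6) = (−2)·4·(−5)·(−1) = −40 ≡ 4, so v_3 = 4^{−1} = 3 (mod 11).
  i = 4 (α = 10): (10−7)(10−1)(10−5)(10−6) = 3·9·5·4 = 540 ≡ 1, so v_4 = 1^{−1} = 1 (mod 11).
  i = 5 (α = 6): (6−7)(6−1)(6−5)(6−10) = (−1)·5·1·(−4) = 20 ≡ 9, so v_5 = 9^{−1} = 5 (mod 11).
  v = [7, 6, 3, 1, 5].
Step 2: syndromes of r = [8, 0, 9, 1, 6] (all sums mod 11).
  S_0 = Σ v_i r_i = 7·8 + 6·0 + 3·9 + 1·1 + 5·6 = 114 ≡ 4.
  S_1 = Σ v_i α_i r_i = 7·7·8 + 6·1·0 + 3·5·9 + 1·10·1 + 5·6·6 = 717 ≡ 2.
  α_i^2 mod 11 = [5, 1, 3, 1, 3].
  S_2 = Σ v_i α_i^2 r_i = 7·5·8 + 6·1·0 + 3·3·9 + 1·1·1 + 5·3·6 = 452 ≡ 1.
  S = (4, 2, 1) ≠ 0, so r is not a codeword (an error is present).
Step 3: locate the error. For a single error e at position i, S_ℓ = v_i·e·α_i^ℓ, so α_err = S_1/S_0.
  S_0^{−1} = 4^{−1} = 3 (mod 11), so α_err = 2·3 = 6 ≡ 6 = α_5. Error position i = 5.
  Consistency check: S_2/S_1 = 1·6 = 6 ≡ 6 = α_err ✓ (single-error assumption holds).
Step 4: error magnitude e = S_0/v_5 = S_0·∏_{j≠5}(α_5 − α_j) = 4·9 = 36 ≡ 3 (mod 11).
Step 5: correct position 5: c_5 = r_5 − e = 6 − 3 ≡ 3 (mod 11). Hence c = [8, 0, 9, 1, 3].
  Check: interpolating c through the α_i gives m(x) = 6 + 5·x (degree < 2) with m(α_i) = c_i for every i, so c is indeed a codeword.


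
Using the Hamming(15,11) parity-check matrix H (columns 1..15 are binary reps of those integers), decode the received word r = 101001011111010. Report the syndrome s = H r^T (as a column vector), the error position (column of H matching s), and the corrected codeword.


s = (0, 1, 1, 0)^T, error position = 6, corrected codeword c = 101000011111010

Compute s = H r^T mod 2 one row at a time:
  s_1 = 1 + 1 + 1 + 1 + 1 + 0 + 1 + 0 = 6 ≡ 0 (mod 2).
  s_2 = 0 + 0 + 1 + 0 + 1 + 0 + 1 + 0 = 3 ≡ 1 (mod 2).
  s_3 = 0 + 1 + 1 + 0 + 1 + 1 + 1 + 0 = 5 ≡ 1 (mod 2).
  s_4 = 1 + 1 + 0 + 0 + 1 + 1 + 0 + 0 = 4 ≡ 0 (mod 2).
s = (0, 1, 1, 0)^T — this equals column 6 of H (binary 0110), so error is at position 6.
Correct: flip bit 6 of r = 101001011111010 to get c = 101000011111010.


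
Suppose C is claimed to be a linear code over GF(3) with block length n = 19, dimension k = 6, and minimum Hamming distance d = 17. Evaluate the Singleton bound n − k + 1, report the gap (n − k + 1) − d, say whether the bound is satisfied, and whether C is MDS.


Singleton RHS = n − k + 1 = 14, slack = -3, bound violated (no such code; not MDS).

Singleton bound: d ≤ n − k + 1.
Here n = 19, k = 6, so n − k + 1 = 14.
Given d = 17, check d ≤ 14: NO.
Slack = (n − k + 1) − d = -3.
The slack is negative: d = 17 exceeds n − k + 1 = 14 by 3, so the Singleton bound is violated and no linear [19, 6, 17]_3 code can exist. In particular it is not MDS (MDS requires d = n − k + 1 exactly).
Description: the claimed parameters are [19, 6, 17]_3; such a code would be impossible (violates the Singleton bound).


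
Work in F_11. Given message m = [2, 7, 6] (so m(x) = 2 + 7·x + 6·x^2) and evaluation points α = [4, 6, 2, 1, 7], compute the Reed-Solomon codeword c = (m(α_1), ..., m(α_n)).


c = [5, 7, 7, 4, 4]

Message polynomial: m(x) = 2 + 7·x + 6·x^2 (mod 11).
For each evaluation point α_i, compute m(α_i) mod 11:
  α_1 = 4: Horner steps 6 → 9 → 5, so m(4) = 5.
  α_2 = 6: Horner steps 6 → 10 → 7, so m(6) = 7.
  α_3 = 2: Horner steps 6 → 8 → 7, so m(2) = 7.
  α_4 = 1: Horner steps 6 → 2 → 4, so m(1) = 4.
  α_5 = 7: Horner steps 6 → 5 → 4, so m(7) = 4.
Codeword c = [5, 7, 7, 4, 4] ∈ F_11^5.


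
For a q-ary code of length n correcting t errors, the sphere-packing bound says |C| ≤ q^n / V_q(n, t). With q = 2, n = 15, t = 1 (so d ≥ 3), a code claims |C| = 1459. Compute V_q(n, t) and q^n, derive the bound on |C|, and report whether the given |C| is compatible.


V_q(n, t) = 16, q^n = 32768, Hamming bound = 2048, |C| = 1459 ≤ bound (satisfied).

Step 1: Compute V_q(n, t) = Σ_{j=0}^1 C(n, j) (q−1)^j.
  j = 0: C(15,0)·(1)^0 = 1·1 = 1.
  j = 1: C(15,1)·(1)^1 = 15·1 = 15.
  V_q(n, t) = 1 + 15 = 16.
Step 2: q^n = 2^15 = 32768.
Step 3: Hamming bound ⌊q^n / V_q(n,t)⌋ = ⌊32768/16⌋ = 2048.
Step 4: Compare |C| = 1459 to 2048: satisfied.
The claimed |C| lies below the Hamming bound.


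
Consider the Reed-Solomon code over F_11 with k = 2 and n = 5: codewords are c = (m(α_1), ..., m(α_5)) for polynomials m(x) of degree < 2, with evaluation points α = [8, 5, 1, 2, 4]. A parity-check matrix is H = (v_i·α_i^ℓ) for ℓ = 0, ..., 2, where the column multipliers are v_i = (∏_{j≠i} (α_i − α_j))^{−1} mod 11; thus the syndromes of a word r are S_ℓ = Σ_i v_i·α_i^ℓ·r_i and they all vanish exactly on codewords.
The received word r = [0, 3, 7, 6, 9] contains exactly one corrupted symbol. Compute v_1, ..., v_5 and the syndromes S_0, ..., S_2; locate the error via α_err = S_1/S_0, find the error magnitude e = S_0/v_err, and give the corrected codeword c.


S = (8, 10, 7), error at position 5, error magnitude e = 5, c = [0, 3, 7, 6, 4].

Step 1: column multipliers v_i = (∏_{j≠i}(α_i − α_j))^{−1} mod 11.
  i = 1 (α = 8): (8−5)(8−1)(8−2)(8−4) = 3·7·6·4 = 504 ≡ 9, so v_1 = 9^{−1} = 5 (mod 11).
  i = 2 (α = 5): (5−8)(5−1)(5−2)(5−4) = (−3)·4·3·1 = −36 ≡ 8, so v_2 = 8^{−1} = 7 (mod 11).
  i = 3 (α = 1): (1−8)(1−5)(1−2)(1−4) = (−7)·(−4)·(−1)·(−3) = 84 ≡ 7, so v_3 = 7^{−1} = 8 (mod 11).
  i = 4 (α = 2): (2−8)(2−5)(2−1)(2−4) = (−6)·(−3)·1·(−2) = −36 ≡ 8, so v_4 = 8^{−1} = 7 (mod 11).
  i = 5 (α = 4): (4−8)(4−5)(4−1)(4−2) = (−4)·(−1)·3·2 = 24 ≡ 2, so v_5 = 2^{−1} = 6 (mod 11).
  v = [5, 7, 8, 7, 6].
Step 2: syndromes of r = [0, 3, 7, 6, 9] (all sums mod 11).
  S_0 = Σ v_i r_i = 5·0 + 7·3 + 8·7 + 7·6 + 6·9 = 173 ≡ 8.
  S_1 = Σ v_i α_i r_i = 5·8·0 + 7·5·3 + 8·1·7 + 7·2·6 + 6·4·9 = 461 ≡ 10.
  α_i^2 mod 11 = [9, 3, 1, 4, 5].
  S_2 = Σ v_i α_i^2 r_i = 5·9·0 + 7·3·3 + 8·1·7 + 7·4·6 + 6·5·9 = 557 ≡ 7.
  S = (8, 10, 7) ≠ 0, so r is not a codeword (an error is present).
Step 3: locate the error. For a single error e at position i, S_ℓ = v_i·e·α_i^ℓ, so α_err = S_1/S_0.
  S_0^{−1} = 8^{−1} = 7 (mod 11), so α_err = 10·7 = 70 ≡ 4 = α_5. Error position i = 5.
  Consistency check: S_2/S_1 = 7·10 = 70 ≡ 4 = α_err ✓ (single-error assumption holds).
Step 4: error magnitude e = S_0/v_5 = S_0·∏_{j≠5}(α_5 − α_j) = 8·2 = 16 ≡ 5 (mod 11).
Step 5: correct position 5: c_5 = r_5 − e = 9 − 5 ≡ 4 (mod 11). Hence c = [0, 3, 7, 6, 4].
  Check: interpolating c through the α_i gives m(x) = 8 + 10·x (degree < 2) with m(α_i) = c_i for every i, so c is indeed a codeword.


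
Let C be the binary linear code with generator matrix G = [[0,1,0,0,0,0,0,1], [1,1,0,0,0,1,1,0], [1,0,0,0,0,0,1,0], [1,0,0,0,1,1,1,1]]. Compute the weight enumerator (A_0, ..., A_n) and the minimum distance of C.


Weight distribution: A_0 = 1, A_1 = 1, A_2 = 4, A_3 = 4, A_4 = 3, A_5 = 3. Minimum distance d = 1.

Enumerate all 2^4 = 16 messages m ∈ F_2^4.
For each, compute codeword c = mG in F_2^8, then tally its weight.
  m = 0000 → c = 00000000, weight = 0.
  m = 1000 → c = 01000001, weight = 2.
  m = 0100 → c = 11000110, weight = 4.
  m = 1100 → c = 10000111, weight = 4.
  m = 0010 → c = 10000010, weight = 2.
  m = 1010 → c = 11000011, weight = 4.
  m = 0110 → c = 01000100, weight = 2.
  m = 1110 → c = 00000101, weight = 2.
  m = 0001 → c = 10001111, weight = 5.
  m = 1001 → c = 11001110, weight = 5.
  m = 0101 → c = 01001001, weight = 3.
  m = 1101 → c = 00001000, weight = 1.
  m = 0011 → c = 00001101, weight = 3.
  m = 1011 → c = 01001100, weight = 3.
  m = 0111 → c = 11001011, weight = 5.
  m = 1111 → c = 10001010, weight = 3.
Tally weights:
  weight 0: 1 codewords.
  weight 1: 1 codewords.
  weight 2: 4 codewords.
  weight 3: 4 codewords.
  weight 4: 3 codewords.
  weight 5: 3 codewords.
Minimum distance d = smallest w > 0 with A_w > 0 = 1.
Sanity: Σ A_w = 16 = 2^4 = 16 ✓.


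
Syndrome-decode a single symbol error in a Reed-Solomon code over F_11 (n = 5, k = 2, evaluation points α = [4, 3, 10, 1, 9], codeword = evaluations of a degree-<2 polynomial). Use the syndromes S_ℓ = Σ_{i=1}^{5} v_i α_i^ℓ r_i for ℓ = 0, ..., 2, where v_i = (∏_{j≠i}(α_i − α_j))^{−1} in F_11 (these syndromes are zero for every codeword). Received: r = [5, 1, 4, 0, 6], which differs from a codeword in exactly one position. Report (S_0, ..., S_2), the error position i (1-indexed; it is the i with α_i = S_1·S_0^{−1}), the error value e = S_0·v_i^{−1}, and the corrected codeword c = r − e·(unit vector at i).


S = (4, 1, 3), error at position 2, error magnitude e = 5, c = [5, 7, 4, 0, 6].

Step 1: column multipliers v_i = (∏_{j≠i}(α_i − α_j))^{−1} mod 11.
  i = 1 (α = 4): (4−3)(4−10)(4−1)(4−9) = 1·(−6)·3·(−5) = 90 ≡ 2, so v_1 = 2^{−1} = 6 (mod 11).
  i = 2 (α = 3): (3−4)(3−10)(3−1)(3−9) = (−1)·(−7)·2·(−6) = −84 ≡ 4, so v_2 = 4^{−1} = 3 (mod 11).
  i = 3 (α = 10): (10−4)(10−3)(10−1)(10−9) = 6·7·9·1 = 378 ≡ 4, so v_3 = 4^{−1} = 3 (mod 11).
  i = 4 (α = 1): (1−4)(1−3)(1−10)(1−9) = (−3)·(−2)·(−9)·(−8) = 432 ≡ 3, so v_4 = 3^{−1} = 4 (mod 11).
  i = 5 (α = 9): (9−4)(9−3)(9−10)(9−1) = 5·6·(−1)·8 = −240 ≡ 2, so v_5 = 2^{−1} = 6 (mod 11).
  v = [6, 3, 3, 4, 6].
Step 2: syndromes of r = [5, 1, 4, 0, 6] (all sums mod 11).
  S_0 = Σ v_i r_i = 6·5 + 3·1 + 3·4 + 4·0 + 6·6 = 81 ≡ 4.
  S_1 = Σ v_i α_i r_i = 6·4·5 + 3·3·1 + 3·10·4 + 4·1·0 + 6·9·6 = 573 ≡ 1.
  α_i^2 mod 11 = [5, 9, 1, 1, 4].
  S_2 = Σ v_i α_i^2 r_i = 6·5·5 + 3·9·1 + 3·1·4 + 4·1·0 + 6·4·6 = 333 ≡ 3.
  S = (4, 1, 3) ≠ 0, so r is not a codeword (an error is present).
Step 3: locate the error. For a single error e at position i, S_ℓ = v_i·e·α_i^ℓ, so α_err = S_1/S_0.
  S_0^{−1} = 4^{−1} = 3 (mod 11), so α_err = 1·3 = 3 ≡ 3 = α_2. Error position i = 2.
  Consistency check: S_2/S_1 = 3·1 = 3 ≡ 3 = α_err ✓ (single-error assumption holds).
Step 4: error magnitude e = S_0/v_2 = S_0·∏_{j≠2}(α_2 − α_j) = 4·4 = 16 ≡ 5 (mod 11).
Step 5: correct position 2: c_2 = r_2 − e = 1 − 5 ≡ 7 (mod 11). Hence c = [5, 7, 4, 0, 6].
  Check: interpolating c through the α_i gives m(x) = 2 + 9·x (degree < 2) with m(α_i) = c_i for every i, so c is indeed a codeword.


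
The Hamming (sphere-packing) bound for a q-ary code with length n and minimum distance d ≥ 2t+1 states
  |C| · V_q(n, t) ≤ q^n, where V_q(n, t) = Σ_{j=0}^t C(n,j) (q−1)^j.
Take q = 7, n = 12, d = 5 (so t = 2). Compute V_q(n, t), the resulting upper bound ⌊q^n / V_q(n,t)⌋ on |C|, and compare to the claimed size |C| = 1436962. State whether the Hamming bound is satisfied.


V_q(n, t) = 2449, q^n = 13841287201, Hamming bound = 5651811, |C| = 1436962 ≤ bound (satisfied).

Step 1: Compute V_q(n, t) = Σ_{j=0}^2 C(n, j) (q−1)^j.
  j = 0: C(12,0)·(6)^0 = 1·1 = 1.
  j = 1: C(12,1)·(6)^1 = 12·6 = 72.
  j = 2: C(12,2)·(6)^2 = 66·36 = 2376.
  V_q(n, t) = 1 + 72 + 2376 = 2449.
Step 2: q^n = 7^12 = 13841287201.
Step 3: Hamming bound ⌊q^n / V_q(n,t)⌋ = ⌊13841287201/2449⌋ = 5651811.
Step 4: Compare |C| = 1436962 to 5651811: satisfied.
The claimed |C| lies below the Hamming bound.


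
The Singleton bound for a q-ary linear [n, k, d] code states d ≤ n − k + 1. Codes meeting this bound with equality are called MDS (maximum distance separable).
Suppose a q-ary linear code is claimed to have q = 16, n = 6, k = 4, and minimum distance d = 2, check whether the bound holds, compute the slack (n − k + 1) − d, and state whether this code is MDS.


Singleton RHS = n − k + 1 = 3, slack = 1, bound satisfied, not MDS.

Singleton bound: d ≤ n − k + 1.
Here n = 6, k = 4, so n − k + 1 = 3.
Given d = 2, check d ≤ 3: YES.
Slack = (n − k + 1) − d = 1.
The code is NOT MDS (slack = 1 > 0).
Description: the claimed parameters are [6, 4, 2]_16; such a code would be non-MDS.


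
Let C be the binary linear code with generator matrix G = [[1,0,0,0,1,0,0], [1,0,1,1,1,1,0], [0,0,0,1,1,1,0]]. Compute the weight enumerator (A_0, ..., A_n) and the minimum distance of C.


Weight distribution: A_0 = 1, A_2 = 3, A_3 = 3, A_5 = 1. Minimum distance d = 2.

Enumerate all 2^3 = 8 messages m ∈ F_2^3.
For each, compute codeword c = mG in F_2^7, then tally its weight.
  m = 000 → c = 0000000, weight = 0.
  m = 100 → c = 1000100, weight = 2.
  m = 010 → c = 1011110, weight = 5.
  m = 110 → c = 0011010, weight = 3.
  m = 001 → c = 0001110, weight = 3.
  m = 101 → c = 1001010, weight = 3.
  m = 011 → c = 1010000, weight = 2.
  m = 111 → c = 0010100, weight = 2.
Tally weights:
  weight 0: 1 codewords.
  weight 2: 3 codewords.
  weight 3: 3 codewords.
  weight 5: 1 codewords.
Minimum distance d = smallest w > 0 with A_w > 0 = 2.
Sanity: Σ A_w = 8 = 2^3 = 8 ✓.


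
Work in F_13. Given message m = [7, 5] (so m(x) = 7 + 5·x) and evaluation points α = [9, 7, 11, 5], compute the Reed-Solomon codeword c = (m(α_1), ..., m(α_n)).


c = [0, 3, 10, 6]

Message polynomial: m(x) = 7 + 5·x (mod 13).
For each evaluation point α_i, compute m(α_i) mod 13:
  α_1 = 9: Horner steps 5 → 0, so m(9) = 0.
  α_2 = 7: Horner steps 5 → 3, so m(7) = 3.
  α_3 = 11: Horner steps 5 → 10, so m(11) = 10.
  α_4 = 5: Horner steps 5 → 6, so m(5) = 6.
Codeword c = [0, 3, 10, 6] ∈ F_13^4.
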